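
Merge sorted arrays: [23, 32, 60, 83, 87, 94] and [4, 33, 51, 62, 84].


Take 4 from B
Take 23 from A
Take 32 from A
Take 33 from B
Take 51 from B
Take 60 from A
Take 62 from B
Take 83 from A
Take 84 from B

Merged: [4, 23, 32, 33, 51, 60, 62, 83, 84, 87, 94]


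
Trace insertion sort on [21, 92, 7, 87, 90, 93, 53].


Initial: [21, 92, 7, 87, 90, 93, 53]
Insert 92: [21, 92, 7, 87, 90, 93, 53]
Insert 7: [7, 21, 92, 87, 90, 93, 53]
Insert 87: [7, 21, 87, 92, 90, 93, 53]
Insert 90: [7, 21, 87, 90, 92, 93, 53]
Insert 93: [7, 21, 87, 90, 92, 93, 53]
Insert 53: [7, 21, 53, 87, 90, 92, 93]

Sorted: [7, 21, 53, 87, 90, 92, 93]


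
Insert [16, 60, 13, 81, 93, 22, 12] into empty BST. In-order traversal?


Insert 16: root
Insert 60: R from 16
Insert 13: L from 16
Insert 81: R from 16 -> R from 60
Insert 93: R from 16 -> R from 60 -> R from 81
Insert 22: R from 16 -> L from 60
Insert 12: L from 16 -> L from 13

In-order: [12, 13, 16, 22, 60, 81, 93]


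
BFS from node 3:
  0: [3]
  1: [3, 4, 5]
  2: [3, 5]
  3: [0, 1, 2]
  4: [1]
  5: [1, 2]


Visit 3, enqueue [0, 1, 2]
Visit 0, enqueue []
Visit 1, enqueue [4, 5]
Visit 2, enqueue []
Visit 4, enqueue []
Visit 5, enqueue []

BFS order: [3, 0, 1, 2, 4, 5]


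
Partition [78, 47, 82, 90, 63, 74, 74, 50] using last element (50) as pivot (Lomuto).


Pivot: 50
  47 <= 50: swap -> [47, 78, 82, 90, 63, 74, 74, 50]
Place pivot at 1: [47, 50, 82, 90, 63, 74, 74, 78]

Partitioned: [47, 50, 82, 90, 63, 74, 74, 78]


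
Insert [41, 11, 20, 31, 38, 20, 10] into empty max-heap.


Insert 41: [41]
Insert 11: [41, 11]
Insert 20: [41, 11, 20]
Insert 31: [41, 31, 20, 11]
Insert 38: [41, 38, 20, 11, 31]
Insert 20: [41, 38, 20, 11, 31, 20]
Insert 10: [41, 38, 20, 11, 31, 20, 10]

Final heap: [41, 38, 20, 11, 31, 20, 10]


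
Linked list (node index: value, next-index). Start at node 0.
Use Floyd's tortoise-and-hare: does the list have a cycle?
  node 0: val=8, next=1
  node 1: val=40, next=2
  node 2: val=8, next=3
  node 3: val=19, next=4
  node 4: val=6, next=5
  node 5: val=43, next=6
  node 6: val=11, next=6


Floyd's tortoise (slow, +1) and hare (fast, +2):
  init: slow=0, fast=0
  step 1: slow=1, fast=2
  step 2: slow=2, fast=4
  step 3: slow=3, fast=6
  step 4: slow=4, fast=6
  step 5: slow=5, fast=6
  step 6: slow=6, fast=6
  slow == fast at node 6: cycle detected

Cycle: yes


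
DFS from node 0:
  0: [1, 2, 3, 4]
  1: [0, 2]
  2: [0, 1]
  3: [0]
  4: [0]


Visit 0, push [4, 3, 2, 1]
Visit 1, push [2]
Visit 2, push []
Visit 3, push []
Visit 4, push []

DFS order: [0, 1, 2, 3, 4]


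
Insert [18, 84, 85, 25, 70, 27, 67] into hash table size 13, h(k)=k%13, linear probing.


Insert 18: h=5 -> slot 5
Insert 84: h=6 -> slot 6
Insert 85: h=7 -> slot 7
Insert 25: h=12 -> slot 12
Insert 70: h=5, 3 probes -> slot 8
Insert 27: h=1 -> slot 1
Insert 67: h=2 -> slot 2

Table: [None, 27, 67, None, None, 18, 84, 85, 70, None, None, None, 25]


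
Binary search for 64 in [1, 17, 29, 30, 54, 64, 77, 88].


Step 1: lo=0, hi=7, mid=3, val=30
Step 2: lo=4, hi=7, mid=5, val=64

Found at index 5


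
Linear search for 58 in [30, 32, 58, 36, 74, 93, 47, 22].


i=0: 30!=58
i=1: 32!=58
i=2: 58==58 found!

Found at 2, 3 comps


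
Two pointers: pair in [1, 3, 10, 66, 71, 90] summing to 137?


lo=0(1)+hi=5(90)=91
lo=1(3)+hi=5(90)=93
lo=2(10)+hi=5(90)=100
lo=3(66)+hi=5(90)=156
lo=3(66)+hi=4(71)=137

Yes: 66+71=137


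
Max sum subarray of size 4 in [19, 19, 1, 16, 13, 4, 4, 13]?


[0:4]: 55
[1:5]: 49
[2:6]: 34
[3:7]: 37
[4:8]: 34

Max: 55 at [0:4]


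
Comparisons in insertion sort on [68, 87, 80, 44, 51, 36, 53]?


Algorithm: insertion sort
Input: [68, 87, 80, 44, 51, 36, 53]
Sorted: [36, 44, 51, 53, 68, 80, 87]

19


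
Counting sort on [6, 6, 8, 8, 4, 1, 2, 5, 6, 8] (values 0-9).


Input: [6, 6, 8, 8, 4, 1, 2, 5, 6, 8]
Counts: [0, 1, 1, 0, 1, 1, 3, 0, 3, 0]

Sorted: [1, 2, 4, 5, 6, 6, 6, 8, 8, 8]


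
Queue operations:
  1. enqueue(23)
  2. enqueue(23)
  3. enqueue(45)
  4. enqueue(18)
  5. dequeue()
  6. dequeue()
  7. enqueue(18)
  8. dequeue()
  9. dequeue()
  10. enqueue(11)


enqueue(23) -> [23]
enqueue(23) -> [23, 23]
enqueue(45) -> [23, 23, 45]
enqueue(18) -> [23, 23, 45, 18]
dequeue()->23, [23, 45, 18]
dequeue()->23, [45, 18]
enqueue(18) -> [45, 18, 18]
dequeue()->45, [18, 18]
dequeue()->18, [18]
enqueue(11) -> [18, 11]

Final queue: [18, 11]


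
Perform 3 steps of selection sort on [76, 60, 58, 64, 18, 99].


Initial: [76, 60, 58, 64, 18, 99]
Step 1: min=18 at 4
  Swap: [18, 60, 58, 64, 76, 99]
Step 2: min=58 at 2
  Swap: [18, 58, 60, 64, 76, 99]
Step 3: min=60 at 2
  Swap: [18, 58, 60, 64, 76, 99]

After 3 steps: [18, 58, 60, 64, 76, 99]


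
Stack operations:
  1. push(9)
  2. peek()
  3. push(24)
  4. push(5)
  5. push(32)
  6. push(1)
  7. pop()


push(9) -> [9]
peek()->9
push(24) -> [9, 24]
push(5) -> [9, 24, 5]
push(32) -> [9, 24, 5, 32]
push(1) -> [9, 24, 5, 32, 1]
pop()->1, [9, 24, 5, 32]

Final stack: [9, 24, 5, 32]


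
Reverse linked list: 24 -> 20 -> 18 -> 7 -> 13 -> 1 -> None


Step 1: curr=24, set curr.next=prev(None) | reversed so far: 24
Step 2: curr=20, set curr.next=prev(24) | reversed so far: 20 -> 24
Step 3: curr=18, set curr.next=prev(20) | reversed so far: 18 -> 20 -> 24
Step 4: curr=7, set curr.next=prev(18) | reversed so far: 7 -> 18 -> 20 -> 24
Step 5: curr=13, set curr.next=prev(7) | reversed so far: 13 -> 7 -> 18 -> 20 -> 24
Step 6: curr=1, set curr.next=prev(13) | reversed so far: 1 -> 13 -> 7 -> 18 -> 20 -> 24

1 -> 13 -> 7 -> 18 -> 20 -> 24 -> None


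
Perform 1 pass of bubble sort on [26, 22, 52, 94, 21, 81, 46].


Initial: [26, 22, 52, 94, 21, 81, 46]
Pass 1: [22, 26, 52, 21, 81, 46, 94] (4 swaps)

After 1 pass: [22, 26, 52, 21, 81, 46, 94]


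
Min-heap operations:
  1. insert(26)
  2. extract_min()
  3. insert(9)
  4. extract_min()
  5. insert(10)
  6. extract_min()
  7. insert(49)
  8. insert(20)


insert(26) -> [26]
extract_min()->26, []
insert(9) -> [9]
extract_min()->9, []
insert(10) -> [10]
extract_min()->10, []
insert(49) -> [49]
insert(20) -> [20, 49]

Final heap: [20, 49]


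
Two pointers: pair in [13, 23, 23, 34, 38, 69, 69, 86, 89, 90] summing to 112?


lo=0(13)+hi=9(90)=103
lo=1(23)+hi=9(90)=113
lo=1(23)+hi=8(89)=112

Yes: 23+89=112


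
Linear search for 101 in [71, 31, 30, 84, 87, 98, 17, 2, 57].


i=0: 71!=101
i=1: 31!=101
i=2: 30!=101
i=3: 84!=101
i=4: 87!=101
i=5: 98!=101
i=6: 17!=101
i=7: 2!=101
i=8: 57!=101

Not found, 9 comps


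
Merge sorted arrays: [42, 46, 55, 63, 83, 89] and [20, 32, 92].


Take 20 from B
Take 32 from B
Take 42 from A
Take 46 from A
Take 55 from A
Take 63 from A
Take 83 from A
Take 89 from A

Merged: [20, 32, 42, 46, 55, 63, 83, 89, 92]


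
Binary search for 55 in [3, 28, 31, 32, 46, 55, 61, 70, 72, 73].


Step 1: lo=0, hi=9, mid=4, val=46
Step 2: lo=5, hi=9, mid=7, val=70
Step 3: lo=5, hi=6, mid=5, val=55

Found at index 5


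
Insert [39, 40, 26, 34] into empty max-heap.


Insert 39: [39]
Insert 40: [40, 39]
Insert 26: [40, 39, 26]
Insert 34: [40, 39, 26, 34]

Final heap: [40, 39, 26, 34]


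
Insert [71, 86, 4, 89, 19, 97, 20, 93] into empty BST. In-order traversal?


Insert 71: root
Insert 86: R from 71
Insert 4: L from 71
Insert 89: R from 71 -> R from 86
Insert 19: L from 71 -> R from 4
Insert 97: R from 71 -> R from 86 -> R from 89
Insert 20: L from 71 -> R from 4 -> R from 19
Insert 93: R from 71 -> R from 86 -> R from 89 -> L from 97

In-order: [4, 19, 20, 71, 86, 89, 93, 97]


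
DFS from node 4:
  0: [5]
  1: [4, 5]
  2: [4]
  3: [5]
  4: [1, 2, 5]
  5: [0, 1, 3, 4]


Visit 4, push [5, 2, 1]
Visit 1, push [5]
Visit 5, push [3, 0]
Visit 0, push []
Visit 3, push []
Visit 2, push []

DFS order: [4, 1, 5, 0, 3, 2]


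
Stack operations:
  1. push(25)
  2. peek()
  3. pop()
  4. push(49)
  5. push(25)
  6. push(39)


push(25) -> [25]
peek()->25
pop()->25, []
push(49) -> [49]
push(25) -> [49, 25]
push(39) -> [49, 25, 39]

Final stack: [49, 25, 39]


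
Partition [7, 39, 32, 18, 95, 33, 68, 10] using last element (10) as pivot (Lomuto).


Pivot: 10
  7 <= 10: advance i (no swap)
Place pivot at 1: [7, 10, 32, 18, 95, 33, 68, 39]

Partitioned: [7, 10, 32, 18, 95, 33, 68, 39]


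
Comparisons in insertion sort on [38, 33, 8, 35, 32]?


Algorithm: insertion sort
Input: [38, 33, 8, 35, 32]
Sorted: [8, 32, 33, 35, 38]

9


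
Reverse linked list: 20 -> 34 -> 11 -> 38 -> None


Step 1: curr=20, set curr.next=prev(None) | reversed so far: 20
Step 2: curr=34, set curr.next=prev(20) | reversed so far: 34 -> 20
Step 3: curr=11, set curr.next=prev(34) | reversed so far: 11 -> 34 -> 20
Step 4: curr=38, set curr.next=prev(11) | reversed so far: 38 -> 11 -> 34 -> 20

38 -> 11 -> 34 -> 20 -> None


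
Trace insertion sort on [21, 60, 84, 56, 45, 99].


Initial: [21, 60, 84, 56, 45, 99]
Insert 60: [21, 60, 84, 56, 45, 99]
Insert 84: [21, 60, 84, 56, 45, 99]
Insert 56: [21, 56, 60, 84, 45, 99]
Insert 45: [21, 45, 56, 60, 84, 99]
Insert 99: [21, 45, 56, 60, 84, 99]

Sorted: [21, 45, 56, 60, 84, 99]


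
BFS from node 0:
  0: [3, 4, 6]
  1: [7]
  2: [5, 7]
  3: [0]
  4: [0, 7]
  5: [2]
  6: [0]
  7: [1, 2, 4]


Visit 0, enqueue [3, 4, 6]
Visit 3, enqueue []
Visit 4, enqueue [7]
Visit 6, enqueue []
Visit 7, enqueue [1, 2]
Visit 1, enqueue []
Visit 2, enqueue [5]
Visit 5, enqueue []

BFS order: [0, 3, 4, 6, 7, 1, 2, 5]


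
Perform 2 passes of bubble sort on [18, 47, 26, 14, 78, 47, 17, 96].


Initial: [18, 47, 26, 14, 78, 47, 17, 96]
Pass 1: [18, 26, 14, 47, 47, 17, 78, 96] (4 swaps)
Pass 2: [18, 14, 26, 47, 17, 47, 78, 96] (2 swaps)

After 2 passes: [18, 14, 26, 47, 17, 47, 78, 96]


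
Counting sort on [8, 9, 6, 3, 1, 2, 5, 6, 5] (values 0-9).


Input: [8, 9, 6, 3, 1, 2, 5, 6, 5]
Counts: [0, 1, 1, 1, 0, 2, 2, 0, 1, 1]

Sorted: [1, 2, 3, 5, 5, 6, 6, 8, 9]


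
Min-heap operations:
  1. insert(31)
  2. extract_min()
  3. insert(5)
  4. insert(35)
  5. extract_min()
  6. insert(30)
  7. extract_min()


insert(31) -> [31]
extract_min()->31, []
insert(5) -> [5]
insert(35) -> [5, 35]
extract_min()->5, [35]
insert(30) -> [30, 35]
extract_min()->30, [35]

Final heap: [35]


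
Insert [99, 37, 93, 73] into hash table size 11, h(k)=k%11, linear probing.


Insert 99: h=0 -> slot 0
Insert 37: h=4 -> slot 4
Insert 93: h=5 -> slot 5
Insert 73: h=7 -> slot 7

Table: [99, None, None, None, 37, 93, None, 73, None, None, None]


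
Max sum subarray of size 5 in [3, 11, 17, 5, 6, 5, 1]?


[0:5]: 42
[1:6]: 44
[2:7]: 34

Max: 44 at [1:6]


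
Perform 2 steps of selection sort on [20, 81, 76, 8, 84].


Initial: [20, 81, 76, 8, 84]
Step 1: min=8 at 3
  Swap: [8, 81, 76, 20, 84]
Step 2: min=20 at 3
  Swap: [8, 20, 76, 81, 84]

After 2 steps: [8, 20, 76, 81, 84]


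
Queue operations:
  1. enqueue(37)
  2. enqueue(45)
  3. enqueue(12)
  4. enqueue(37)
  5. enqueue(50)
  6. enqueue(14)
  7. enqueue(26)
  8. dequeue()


enqueue(37) -> [37]
enqueue(45) -> [37, 45]
enqueue(12) -> [37, 45, 12]
enqueue(37) -> [37, 45, 12, 37]
enqueue(50) -> [37, 45, 12, 37, 50]
enqueue(14) -> [37, 45, 12, 37, 50, 14]
enqueue(26) -> [37, 45, 12, 37, 50, 14, 26]
dequeue()->37, [45, 12, 37, 50, 14, 26]

Final queue: [45, 12, 37, 50, 14, 26]


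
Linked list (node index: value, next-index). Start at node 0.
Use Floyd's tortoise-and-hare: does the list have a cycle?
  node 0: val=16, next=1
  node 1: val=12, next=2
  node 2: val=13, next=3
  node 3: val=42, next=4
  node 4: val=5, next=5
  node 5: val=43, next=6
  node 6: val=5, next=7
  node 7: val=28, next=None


Floyd's tortoise (slow, +1) and hare (fast, +2):
  init: slow=0, fast=0
  step 1: slow=1, fast=2
  step 2: slow=2, fast=4
  step 3: slow=3, fast=6
  step 4: fast 6->7->None, no cycle

Cycle: no


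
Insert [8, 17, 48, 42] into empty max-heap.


Insert 8: [8]
Insert 17: [17, 8]
Insert 48: [48, 8, 17]
Insert 42: [48, 42, 17, 8]

Final heap: [48, 42, 17, 8]


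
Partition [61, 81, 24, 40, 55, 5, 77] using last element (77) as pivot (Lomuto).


Pivot: 77
  61 <= 77: advance i (no swap)
  24 <= 77: swap -> [61, 24, 81, 40, 55, 5, 77]
  40 <= 77: swap -> [61, 24, 40, 81, 55, 5, 77]
  55 <= 77: swap -> [61, 24, 40, 55, 81, 5, 77]
  5 <= 77: swap -> [61, 24, 40, 55, 5, 81, 77]
Place pivot at 5: [61, 24, 40, 55, 5, 77, 81]

Partitioned: [61, 24, 40, 55, 5, 77, 81]


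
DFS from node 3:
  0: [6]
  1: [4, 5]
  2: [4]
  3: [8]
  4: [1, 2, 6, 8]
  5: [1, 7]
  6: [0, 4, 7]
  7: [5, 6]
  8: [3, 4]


Visit 3, push [8]
Visit 8, push [4]
Visit 4, push [6, 2, 1]
Visit 1, push [5]
Visit 5, push [7]
Visit 7, push [6]
Visit 6, push [0]
Visit 0, push []
Visit 2, push []

DFS order: [3, 8, 4, 1, 5, 7, 6, 0, 2]


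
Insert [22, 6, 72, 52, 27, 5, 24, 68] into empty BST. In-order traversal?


Insert 22: root
Insert 6: L from 22
Insert 72: R from 22
Insert 52: R from 22 -> L from 72
Insert 27: R from 22 -> L from 72 -> L from 52
Insert 5: L from 22 -> L from 6
Insert 24: R from 22 -> L from 72 -> L from 52 -> L from 27
Insert 68: R from 22 -> L from 72 -> R from 52

In-order: [5, 6, 22, 24, 27, 52, 68, 72]


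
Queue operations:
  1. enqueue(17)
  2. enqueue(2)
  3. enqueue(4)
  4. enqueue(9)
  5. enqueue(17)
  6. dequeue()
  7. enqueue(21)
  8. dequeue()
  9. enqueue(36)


enqueue(17) -> [17]
enqueue(2) -> [17, 2]
enqueue(4) -> [17, 2, 4]
enqueue(9) -> [17, 2, 4, 9]
enqueue(17) -> [17, 2, 4, 9, 17]
dequeue()->17, [2, 4, 9, 17]
enqueue(21) -> [2, 4, 9, 17, 21]
dequeue()->2, [4, 9, 17, 21]
enqueue(36) -> [4, 9, 17, 21, 36]

Final queue: [4, 9, 17, 21, 36]


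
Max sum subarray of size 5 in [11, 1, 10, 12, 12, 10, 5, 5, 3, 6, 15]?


[0:5]: 46
[1:6]: 45
[2:7]: 49
[3:8]: 44
[4:9]: 35
[5:10]: 29
[6:11]: 34

Max: 49 at [2:7]


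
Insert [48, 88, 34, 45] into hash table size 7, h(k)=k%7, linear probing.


Insert 48: h=6 -> slot 6
Insert 88: h=4 -> slot 4
Insert 34: h=6, 1 probes -> slot 0
Insert 45: h=3 -> slot 3

Table: [34, None, None, 45, 88, None, 48]


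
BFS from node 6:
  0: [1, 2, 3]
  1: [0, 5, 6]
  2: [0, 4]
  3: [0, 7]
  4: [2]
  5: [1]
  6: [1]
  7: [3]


Visit 6, enqueue [1]
Visit 1, enqueue [0, 5]
Visit 0, enqueue [2, 3]
Visit 5, enqueue []
Visit 2, enqueue [4]
Visit 3, enqueue [7]
Visit 4, enqueue []
Visit 7, enqueue []

BFS order: [6, 1, 0, 5, 2, 3, 4, 7]


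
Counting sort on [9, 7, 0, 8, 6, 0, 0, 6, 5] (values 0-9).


Input: [9, 7, 0, 8, 6, 0, 0, 6, 5]
Counts: [3, 0, 0, 0, 0, 1, 2, 1, 1, 1]

Sorted: [0, 0, 0, 5, 6, 6, 7, 8, 9]


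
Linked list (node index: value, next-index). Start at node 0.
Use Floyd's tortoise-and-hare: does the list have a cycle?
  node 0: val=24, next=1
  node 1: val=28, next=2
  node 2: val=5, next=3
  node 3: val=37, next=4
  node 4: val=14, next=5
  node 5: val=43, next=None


Floyd's tortoise (slow, +1) and hare (fast, +2):
  init: slow=0, fast=0
  step 1: slow=1, fast=2
  step 2: slow=2, fast=4
  step 3: fast 4->5->None, no cycle

Cycle: no


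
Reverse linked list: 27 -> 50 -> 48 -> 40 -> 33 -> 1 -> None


Step 1: curr=27, set curr.next=prev(None) | reversed so far: 27
Step 2: curr=50, set curr.next=prev(27) | reversed so far: 50 -> 27
Step 3: curr=48, set curr.next=prev(50) | reversed so far: 48 -> 50 -> 27
Step 4: curr=40, set curr.next=prev(48) | reversed so far: 40 -> 48 -> 50 -> 27
Step 5: curr=33, set curr.next=prev(40) | reversed so far: 33 -> 40 -> 48 -> 50 -> 27
Step 6: curr=1, set curr.next=prev(33) | reversed so far: 1 -> 33 -> 40 -> 48 -> 50 -> 27

1 -> 33 -> 40 -> 48 -> 50 -> 27 -> None


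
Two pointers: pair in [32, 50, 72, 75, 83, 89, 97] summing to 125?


lo=0(32)+hi=6(97)=129
lo=0(32)+hi=5(89)=121
lo=1(50)+hi=5(89)=139
lo=1(50)+hi=4(83)=133
lo=1(50)+hi=3(75)=125

Yes: 50+75=125


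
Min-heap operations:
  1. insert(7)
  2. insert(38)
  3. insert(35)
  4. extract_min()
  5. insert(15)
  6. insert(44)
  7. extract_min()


insert(7) -> [7]
insert(38) -> [7, 38]
insert(35) -> [7, 38, 35]
extract_min()->7, [35, 38]
insert(15) -> [15, 38, 35]
insert(44) -> [15, 38, 35, 44]
extract_min()->15, [35, 38, 44]

Final heap: [35, 38, 44]


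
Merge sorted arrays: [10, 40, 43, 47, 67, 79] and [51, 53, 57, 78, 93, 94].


Take 10 from A
Take 40 from A
Take 43 from A
Take 47 from A
Take 51 from B
Take 53 from B
Take 57 from B
Take 67 from A
Take 78 from B
Take 79 from A

Merged: [10, 40, 43, 47, 51, 53, 57, 67, 78, 79, 93, 94]


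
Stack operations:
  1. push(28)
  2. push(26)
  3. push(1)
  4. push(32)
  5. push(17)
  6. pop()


push(28) -> [28]
push(26) -> [28, 26]
push(1) -> [28, 26, 1]
push(32) -> [28, 26, 1, 32]
push(17) -> [28, 26, 1, 32, 17]
pop()->17, [28, 26, 1, 32]

Final stack: [28, 26, 1, 32]


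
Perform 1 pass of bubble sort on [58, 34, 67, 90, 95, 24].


Initial: [58, 34, 67, 90, 95, 24]
Pass 1: [34, 58, 67, 90, 24, 95] (2 swaps)

After 1 pass: [34, 58, 67, 90, 24, 95]


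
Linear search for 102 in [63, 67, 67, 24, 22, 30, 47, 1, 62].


i=0: 63!=102
i=1: 67!=102
i=2: 67!=102
i=3: 24!=102
i=4: 22!=102
i=5: 30!=102
i=6: 47!=102
i=7: 1!=102
i=8: 62!=102

Not found, 9 comps


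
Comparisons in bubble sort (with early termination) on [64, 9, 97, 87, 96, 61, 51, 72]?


Algorithm: bubble sort (with early termination)
Input: [64, 9, 97, 87, 96, 61, 51, 72]
Sorted: [9, 51, 61, 64, 72, 87, 96, 97]

27


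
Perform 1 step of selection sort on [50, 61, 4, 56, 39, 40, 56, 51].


Initial: [50, 61, 4, 56, 39, 40, 56, 51]
Step 1: min=4 at 2
  Swap: [4, 61, 50, 56, 39, 40, 56, 51]

After 1 step: [4, 61, 50, 56, 39, 40, 56, 51]


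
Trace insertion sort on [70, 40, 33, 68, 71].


Initial: [70, 40, 33, 68, 71]
Insert 40: [40, 70, 33, 68, 71]
Insert 33: [33, 40, 70, 68, 71]
Insert 68: [33, 40, 68, 70, 71]
Insert 71: [33, 40, 68, 70, 71]

Sorted: [33, 40, 68, 70, 71]


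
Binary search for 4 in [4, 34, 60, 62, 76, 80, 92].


Step 1: lo=0, hi=6, mid=3, val=62
Step 2: lo=0, hi=2, mid=1, val=34
Step 3: lo=0, hi=0, mid=0, val=4

Found at index 0


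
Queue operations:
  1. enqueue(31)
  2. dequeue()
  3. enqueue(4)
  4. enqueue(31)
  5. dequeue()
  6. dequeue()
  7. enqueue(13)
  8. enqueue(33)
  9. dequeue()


enqueue(31) -> [31]
dequeue()->31, []
enqueue(4) -> [4]
enqueue(31) -> [4, 31]
dequeue()->4, [31]
dequeue()->31, []
enqueue(13) -> [13]
enqueue(33) -> [13, 33]
dequeue()->13, [33]

Final queue: [33]


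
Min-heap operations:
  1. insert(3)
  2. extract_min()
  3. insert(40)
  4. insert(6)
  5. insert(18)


insert(3) -> [3]
extract_min()->3, []
insert(40) -> [40]
insert(6) -> [6, 40]
insert(18) -> [6, 40, 18]

Final heap: [6, 40, 18]


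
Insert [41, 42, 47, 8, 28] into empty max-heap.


Insert 41: [41]
Insert 42: [42, 41]
Insert 47: [47, 41, 42]
Insert 8: [47, 41, 42, 8]
Insert 28: [47, 41, 42, 8, 28]

Final heap: [47, 41, 42, 8, 28]


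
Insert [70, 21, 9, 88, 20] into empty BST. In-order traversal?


Insert 70: root
Insert 21: L from 70
Insert 9: L from 70 -> L from 21
Insert 88: R from 70
Insert 20: L from 70 -> L from 21 -> R from 9

In-order: [9, 20, 21, 70, 88]


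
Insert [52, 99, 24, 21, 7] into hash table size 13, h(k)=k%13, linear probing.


Insert 52: h=0 -> slot 0
Insert 99: h=8 -> slot 8
Insert 24: h=11 -> slot 11
Insert 21: h=8, 1 probes -> slot 9
Insert 7: h=7 -> slot 7

Table: [52, None, None, None, None, None, None, 7, 99, 21, None, 24, None]


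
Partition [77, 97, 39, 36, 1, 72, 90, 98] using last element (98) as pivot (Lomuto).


Pivot: 98
  77 <= 98: advance i (no swap)
  97 <= 98: advance i (no swap)
  39 <= 98: advance i (no swap)
  36 <= 98: advance i (no swap)
  1 <= 98: advance i (no swap)
  72 <= 98: advance i (no swap)
  90 <= 98: advance i (no swap)
Place pivot at 7: [77, 97, 39, 36, 1, 72, 90, 98]

Partitioned: [77, 97, 39, 36, 1, 72, 90, 98]


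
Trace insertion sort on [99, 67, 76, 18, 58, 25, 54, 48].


Initial: [99, 67, 76, 18, 58, 25, 54, 48]
Insert 67: [67, 99, 76, 18, 58, 25, 54, 48]
Insert 76: [67, 76, 99, 18, 58, 25, 54, 48]
Insert 18: [18, 67, 76, 99, 58, 25, 54, 48]
Insert 58: [18, 58, 67, 76, 99, 25, 54, 48]
Insert 25: [18, 25, 58, 67, 76, 99, 54, 48]
Insert 54: [18, 25, 54, 58, 67, 76, 99, 48]
Insert 48: [18, 25, 48, 54, 58, 67, 76, 99]

Sorted: [18, 25, 48, 54, 58, 67, 76, 99]


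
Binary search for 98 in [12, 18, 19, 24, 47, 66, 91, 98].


Step 1: lo=0, hi=7, mid=3, val=24
Step 2: lo=4, hi=7, mid=5, val=66
Step 3: lo=6, hi=7, mid=6, val=91
Step 4: lo=7, hi=7, mid=7, val=98

Found at index 7


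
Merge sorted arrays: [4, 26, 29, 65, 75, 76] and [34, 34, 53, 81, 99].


Take 4 from A
Take 26 from A
Take 29 from A
Take 34 from B
Take 34 from B
Take 53 from B
Take 65 from A
Take 75 from A
Take 76 from A

Merged: [4, 26, 29, 34, 34, 53, 65, 75, 76, 81, 99]


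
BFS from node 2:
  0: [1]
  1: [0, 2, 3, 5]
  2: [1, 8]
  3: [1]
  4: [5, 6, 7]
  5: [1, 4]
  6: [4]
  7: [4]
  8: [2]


Visit 2, enqueue [1, 8]
Visit 1, enqueue [0, 3, 5]
Visit 8, enqueue []
Visit 0, enqueue []
Visit 3, enqueue []
Visit 5, enqueue [4]
Visit 4, enqueue [6, 7]
Visit 6, enqueue []
Visit 7, enqueue []

BFS order: [2, 1, 8, 0, 3, 5, 4, 6, 7]


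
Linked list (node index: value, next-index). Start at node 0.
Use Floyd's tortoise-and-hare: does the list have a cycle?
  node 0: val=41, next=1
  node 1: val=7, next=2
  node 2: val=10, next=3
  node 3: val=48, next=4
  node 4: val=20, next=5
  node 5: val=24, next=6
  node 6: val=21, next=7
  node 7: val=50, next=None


Floyd's tortoise (slow, +1) and hare (fast, +2):
  init: slow=0, fast=0
  step 1: slow=1, fast=2
  step 2: slow=2, fast=4
  step 3: slow=3, fast=6
  step 4: fast 6->7->None, no cycle

Cycle: no


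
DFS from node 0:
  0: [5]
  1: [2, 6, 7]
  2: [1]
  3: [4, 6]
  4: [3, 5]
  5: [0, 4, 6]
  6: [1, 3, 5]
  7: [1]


Visit 0, push [5]
Visit 5, push [6, 4]
Visit 4, push [3]
Visit 3, push [6]
Visit 6, push [1]
Visit 1, push [7, 2]
Visit 2, push []
Visit 7, push []

DFS order: [0, 5, 4, 3, 6, 1, 2, 7]


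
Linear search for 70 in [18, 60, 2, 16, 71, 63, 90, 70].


i=0: 18!=70
i=1: 60!=70
i=2: 2!=70
i=3: 16!=70
i=4: 71!=70
i=5: 63!=70
i=6: 90!=70
i=7: 70==70 found!

Found at 7, 8 comps


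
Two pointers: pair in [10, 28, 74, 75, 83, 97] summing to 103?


lo=0(10)+hi=5(97)=107
lo=0(10)+hi=4(83)=93
lo=1(28)+hi=4(83)=111
lo=1(28)+hi=3(75)=103

Yes: 28+75=103


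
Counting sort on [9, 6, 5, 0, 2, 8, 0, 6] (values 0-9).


Input: [9, 6, 5, 0, 2, 8, 0, 6]
Counts: [2, 0, 1, 0, 0, 1, 2, 0, 1, 1]

Sorted: [0, 0, 2, 5, 6, 6, 8, 9]


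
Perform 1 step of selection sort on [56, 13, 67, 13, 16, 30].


Initial: [56, 13, 67, 13, 16, 30]
Step 1: min=13 at 1
  Swap: [13, 56, 67, 13, 16, 30]

After 1 step: [13, 56, 67, 13, 16, 30]


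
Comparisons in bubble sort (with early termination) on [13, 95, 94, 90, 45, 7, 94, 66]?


Algorithm: bubble sort (with early termination)
Input: [13, 95, 94, 90, 45, 7, 94, 66]
Sorted: [7, 13, 45, 66, 90, 94, 94, 95]

27


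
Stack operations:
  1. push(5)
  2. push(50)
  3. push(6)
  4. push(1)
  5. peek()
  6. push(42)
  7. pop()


push(5) -> [5]
push(50) -> [5, 50]
push(6) -> [5, 50, 6]
push(1) -> [5, 50, 6, 1]
peek()->1
push(42) -> [5, 50, 6, 1, 42]
pop()->42, [5, 50, 6, 1]

Final stack: [5, 50, 6, 1]


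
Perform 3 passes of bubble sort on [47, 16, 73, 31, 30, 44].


Initial: [47, 16, 73, 31, 30, 44]
Pass 1: [16, 47, 31, 30, 44, 73] (4 swaps)
Pass 2: [16, 31, 30, 44, 47, 73] (3 swaps)
Pass 3: [16, 30, 31, 44, 47, 73] (1 swaps)

After 3 passes: [16, 30, 31, 44, 47, 73]


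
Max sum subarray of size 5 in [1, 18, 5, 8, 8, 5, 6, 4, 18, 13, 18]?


[0:5]: 40
[1:6]: 44
[2:7]: 32
[3:8]: 31
[4:9]: 41
[5:10]: 46
[6:11]: 59

Max: 59 at [6:11]


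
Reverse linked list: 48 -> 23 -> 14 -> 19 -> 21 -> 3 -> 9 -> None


Step 1: curr=48, set curr.next=prev(None) | reversed so far: 48
Step 2: curr=23, set curr.next=prev(48) | reversed so far: 23 -> 48
Step 3: curr=14, set curr.next=prev(23) | reversed so far: 14 -> 23 -> 48
Step 4: curr=19, set curr.next=prev(14) | reversed so far: 19 -> 14 -> 23 -> 48
Step 5: curr=21, set curr.next=prev(19) | reversed so far: 21 -> 19 -> 14 -> 23 -> 48
Step 6: curr=3, set curr.next=prev(21) | reversed so far: 3 -> 21 -> 19 -> 14 -> 23 -> 48
Step 7: curr=9, set curr.next=prev(3) | reversed so far: 9 -> 3 -> 21 -> 19 -> 14 -> 23 -> 48

9 -> 3 -> 21 -> 19 -> 14 -> 23 -> 48 -> None


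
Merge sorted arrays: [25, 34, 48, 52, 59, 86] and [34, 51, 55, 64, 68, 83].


Take 25 from A
Take 34 from A
Take 34 from B
Take 48 from A
Take 51 from B
Take 52 from A
Take 55 from B
Take 59 from A
Take 64 from B
Take 68 from B
Take 83 from B

Merged: [25, 34, 34, 48, 51, 52, 55, 59, 64, 68, 83, 86]


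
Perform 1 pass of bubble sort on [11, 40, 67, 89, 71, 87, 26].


Initial: [11, 40, 67, 89, 71, 87, 26]
Pass 1: [11, 40, 67, 71, 87, 26, 89] (3 swaps)

After 1 pass: [11, 40, 67, 71, 87, 26, 89]


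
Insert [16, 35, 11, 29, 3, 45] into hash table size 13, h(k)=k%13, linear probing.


Insert 16: h=3 -> slot 3
Insert 35: h=9 -> slot 9
Insert 11: h=11 -> slot 11
Insert 29: h=3, 1 probes -> slot 4
Insert 3: h=3, 2 probes -> slot 5
Insert 45: h=6 -> slot 6

Table: [None, None, None, 16, 29, 3, 45, None, None, 35, None, 11, None]


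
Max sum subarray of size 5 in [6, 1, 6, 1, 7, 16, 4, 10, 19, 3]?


[0:5]: 21
[1:6]: 31
[2:7]: 34
[3:8]: 38
[4:9]: 56
[5:10]: 52

Max: 56 at [4:9]


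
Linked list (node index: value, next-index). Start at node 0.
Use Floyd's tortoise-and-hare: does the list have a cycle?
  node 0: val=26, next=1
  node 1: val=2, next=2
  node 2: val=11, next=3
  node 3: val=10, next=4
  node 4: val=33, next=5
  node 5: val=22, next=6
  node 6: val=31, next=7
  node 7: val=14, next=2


Floyd's tortoise (slow, +1) and hare (fast, +2):
  init: slow=0, fast=0
  step 1: slow=1, fast=2
  step 2: slow=2, fast=4
  step 3: slow=3, fast=6
  step 4: slow=4, fast=2
  step 5: slow=5, fast=4
  step 6: slow=6, fast=6
  slow == fast at node 6: cycle detected

Cycle: yes


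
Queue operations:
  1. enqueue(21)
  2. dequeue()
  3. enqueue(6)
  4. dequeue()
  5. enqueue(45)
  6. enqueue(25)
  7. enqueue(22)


enqueue(21) -> [21]
dequeue()->21, []
enqueue(6) -> [6]
dequeue()->6, []
enqueue(45) -> [45]
enqueue(25) -> [45, 25]
enqueue(22) -> [45, 25, 22]

Final queue: [45, 25, 22]


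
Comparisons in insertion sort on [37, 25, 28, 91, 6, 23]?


Algorithm: insertion sort
Input: [37, 25, 28, 91, 6, 23]
Sorted: [6, 23, 25, 28, 37, 91]

13


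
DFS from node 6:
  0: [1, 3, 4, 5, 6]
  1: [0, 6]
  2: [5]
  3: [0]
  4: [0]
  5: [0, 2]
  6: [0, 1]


Visit 6, push [1, 0]
Visit 0, push [5, 4, 3, 1]
Visit 1, push []
Visit 3, push []
Visit 4, push []
Visit 5, push [2]
Visit 2, push []

DFS order: [6, 0, 1, 3, 4, 5, 2]


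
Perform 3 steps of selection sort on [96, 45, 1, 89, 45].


Initial: [96, 45, 1, 89, 45]
Step 1: min=1 at 2
  Swap: [1, 45, 96, 89, 45]
Step 2: min=45 at 1
  Swap: [1, 45, 96, 89, 45]
Step 3: min=45 at 4
  Swap: [1, 45, 45, 89, 96]

After 3 steps: [1, 45, 45, 89, 96]


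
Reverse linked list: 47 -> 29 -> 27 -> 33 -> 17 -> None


Step 1: curr=47, set curr.next=prev(None) | reversed so far: 47
Step 2: curr=29, set curr.next=prev(47) | reversed so far: 29 -> 47
Step 3: curr=27, set curr.next=prev(29) | reversed so far: 27 -> 29 -> 47
Step 4: curr=33, set curr.next=prev(27) | reversed so far: 33 -> 27 -> 29 -> 47
Step 5: curr=17, set curr.next=prev(33) | reversed so far: 17 -> 33 -> 27 -> 29 -> 47

17 -> 33 -> 27 -> 29 -> 47 -> None


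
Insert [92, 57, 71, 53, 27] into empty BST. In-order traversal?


Insert 92: root
Insert 57: L from 92
Insert 71: L from 92 -> R from 57
Insert 53: L from 92 -> L from 57
Insert 27: L from 92 -> L from 57 -> L from 53

In-order: [27, 53, 57, 71, 92]


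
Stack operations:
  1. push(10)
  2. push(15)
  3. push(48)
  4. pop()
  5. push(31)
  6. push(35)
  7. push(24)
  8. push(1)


push(10) -> [10]
push(15) -> [10, 15]
push(48) -> [10, 15, 48]
pop()->48, [10, 15]
push(31) -> [10, 15, 31]
push(35) -> [10, 15, 31, 35]
push(24) -> [10, 15, 31, 35, 24]
push(1) -> [10, 15, 31, 35, 24, 1]

Final stack: [10, 15, 31, 35, 24, 1]


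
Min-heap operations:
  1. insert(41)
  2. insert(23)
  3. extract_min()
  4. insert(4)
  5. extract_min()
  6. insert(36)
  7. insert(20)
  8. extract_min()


insert(41) -> [41]
insert(23) -> [23, 41]
extract_min()->23, [41]
insert(4) -> [4, 41]
extract_min()->4, [41]
insert(36) -> [36, 41]
insert(20) -> [20, 41, 36]
extract_min()->20, [36, 41]

Final heap: [36, 41]


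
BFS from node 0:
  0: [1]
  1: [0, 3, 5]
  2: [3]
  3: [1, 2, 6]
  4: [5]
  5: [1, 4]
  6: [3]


Visit 0, enqueue [1]
Visit 1, enqueue [3, 5]
Visit 3, enqueue [2, 6]
Visit 5, enqueue [4]
Visit 2, enqueue []
Visit 6, enqueue []
Visit 4, enqueue []

BFS order: [0, 1, 3, 5, 2, 6, 4]


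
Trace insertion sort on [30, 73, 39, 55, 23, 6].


Initial: [30, 73, 39, 55, 23, 6]
Insert 73: [30, 73, 39, 55, 23, 6]
Insert 39: [30, 39, 73, 55, 23, 6]
Insert 55: [30, 39, 55, 73, 23, 6]
Insert 23: [23, 30, 39, 55, 73, 6]
Insert 6: [6, 23, 30, 39, 55, 73]

Sorted: [6, 23, 30, 39, 55, 73]


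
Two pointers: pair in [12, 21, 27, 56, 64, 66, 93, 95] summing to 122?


lo=0(12)+hi=7(95)=107
lo=1(21)+hi=7(95)=116
lo=2(27)+hi=7(95)=122

Yes: 27+95=122


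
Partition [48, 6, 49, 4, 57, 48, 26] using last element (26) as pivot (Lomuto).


Pivot: 26
  6 <= 26: swap -> [6, 48, 49, 4, 57, 48, 26]
  4 <= 26: swap -> [6, 4, 49, 48, 57, 48, 26]
Place pivot at 2: [6, 4, 26, 48, 57, 48, 49]

Partitioned: [6, 4, 26, 48, 57, 48, 49]


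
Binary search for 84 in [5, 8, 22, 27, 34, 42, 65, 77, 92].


Step 1: lo=0, hi=8, mid=4, val=34
Step 2: lo=5, hi=8, mid=6, val=65
Step 3: lo=7, hi=8, mid=7, val=77
Step 4: lo=8, hi=8, mid=8, val=92

Not found


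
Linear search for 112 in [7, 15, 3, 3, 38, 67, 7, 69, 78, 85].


i=0: 7!=112
i=1: 15!=112
i=2: 3!=112
i=3: 3!=112
i=4: 38!=112
i=5: 67!=112
i=6: 7!=112
i=7: 69!=112
i=8: 78!=112
i=9: 85!=112

Not found, 10 comps


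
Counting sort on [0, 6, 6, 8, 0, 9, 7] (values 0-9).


Input: [0, 6, 6, 8, 0, 9, 7]
Counts: [2, 0, 0, 0, 0, 0, 2, 1, 1, 1]

Sorted: [0, 0, 6, 6, 7, 8, 9]


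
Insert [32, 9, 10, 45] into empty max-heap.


Insert 32: [32]
Insert 9: [32, 9]
Insert 10: [32, 9, 10]
Insert 45: [45, 32, 10, 9]

Final heap: [45, 32, 10, 9]


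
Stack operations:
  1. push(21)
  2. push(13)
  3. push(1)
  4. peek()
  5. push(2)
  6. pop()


push(21) -> [21]
push(13) -> [21, 13]
push(1) -> [21, 13, 1]
peek()->1
push(2) -> [21, 13, 1, 2]
pop()->2, [21, 13, 1]

Final stack: [21, 13, 1]


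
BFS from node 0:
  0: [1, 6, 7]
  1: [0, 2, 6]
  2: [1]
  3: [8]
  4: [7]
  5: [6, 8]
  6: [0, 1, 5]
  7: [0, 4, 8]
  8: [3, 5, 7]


Visit 0, enqueue [1, 6, 7]
Visit 1, enqueue [2]
Visit 6, enqueue [5]
Visit 7, enqueue [4, 8]
Visit 2, enqueue []
Visit 5, enqueue []
Visit 4, enqueue []
Visit 8, enqueue [3]
Visit 3, enqueue []

BFS order: [0, 1, 6, 7, 2, 5, 4, 8, 3]


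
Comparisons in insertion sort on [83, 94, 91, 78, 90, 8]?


Algorithm: insertion sort
Input: [83, 94, 91, 78, 90, 8]
Sorted: [8, 78, 83, 90, 91, 94]

14


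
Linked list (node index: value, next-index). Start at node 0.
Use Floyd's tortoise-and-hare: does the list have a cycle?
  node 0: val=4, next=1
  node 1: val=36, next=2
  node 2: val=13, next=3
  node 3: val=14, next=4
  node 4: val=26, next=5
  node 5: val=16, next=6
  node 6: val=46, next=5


Floyd's tortoise (slow, +1) and hare (fast, +2):
  init: slow=0, fast=0
  step 1: slow=1, fast=2
  step 2: slow=2, fast=4
  step 3: slow=3, fast=6
  step 4: slow=4, fast=6
  step 5: slow=5, fast=6
  step 6: slow=6, fast=6
  slow == fast at node 6: cycle detected

Cycle: yes


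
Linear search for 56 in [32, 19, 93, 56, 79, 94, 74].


i=0: 32!=56
i=1: 19!=56
i=2: 93!=56
i=3: 56==56 found!

Found at 3, 4 comps


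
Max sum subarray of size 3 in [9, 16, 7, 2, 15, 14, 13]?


[0:3]: 32
[1:4]: 25
[2:5]: 24
[3:6]: 31
[4:7]: 42

Max: 42 at [4:7]


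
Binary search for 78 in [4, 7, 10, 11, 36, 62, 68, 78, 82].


Step 1: lo=0, hi=8, mid=4, val=36
Step 2: lo=5, hi=8, mid=6, val=68
Step 3: lo=7, hi=8, mid=7, val=78

Found at index 7


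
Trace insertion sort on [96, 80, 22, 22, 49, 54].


Initial: [96, 80, 22, 22, 49, 54]
Insert 80: [80, 96, 22, 22, 49, 54]
Insert 22: [22, 80, 96, 22, 49, 54]
Insert 22: [22, 22, 80, 96, 49, 54]
Insert 49: [22, 22, 49, 80, 96, 54]
Insert 54: [22, 22, 49, 54, 80, 96]

Sorted: [22, 22, 49, 54, 80, 96]


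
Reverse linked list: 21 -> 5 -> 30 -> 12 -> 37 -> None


Step 1: curr=21, set curr.next=prev(None) | reversed so far: 21
Step 2: curr=5, set curr.next=prev(21) | reversed so far: 5 -> 21
Step 3: curr=30, set curr.next=prev(5) | reversed so far: 30 -> 5 -> 21
Step 4: curr=12, set curr.next=prev(30) | reversed so far: 12 -> 30 -> 5 -> 21
Step 5: curr=37, set curr.next=prev(12) | reversed so far: 37 -> 12 -> 30 -> 5 -> 21

37 -> 12 -> 30 -> 5 -> 21 -> None


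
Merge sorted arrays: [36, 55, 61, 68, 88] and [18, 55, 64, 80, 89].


Take 18 from B
Take 36 from A
Take 55 from A
Take 55 from B
Take 61 from A
Take 64 from B
Take 68 from A
Take 80 from B
Take 88 from A

Merged: [18, 36, 55, 55, 61, 64, 68, 80, 88, 89]


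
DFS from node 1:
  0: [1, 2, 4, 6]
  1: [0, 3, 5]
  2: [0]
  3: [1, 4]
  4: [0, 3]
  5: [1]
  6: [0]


Visit 1, push [5, 3, 0]
Visit 0, push [6, 4, 2]
Visit 2, push []
Visit 4, push [3]
Visit 3, push []
Visit 6, push []
Visit 5, push []

DFS order: [1, 0, 2, 4, 3, 6, 5]


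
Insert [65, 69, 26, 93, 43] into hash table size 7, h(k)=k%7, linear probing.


Insert 65: h=2 -> slot 2
Insert 69: h=6 -> slot 6
Insert 26: h=5 -> slot 5
Insert 93: h=2, 1 probes -> slot 3
Insert 43: h=1 -> slot 1

Table: [None, 43, 65, 93, None, 26, 69]


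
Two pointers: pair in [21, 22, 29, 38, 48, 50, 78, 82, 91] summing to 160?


lo=0(21)+hi=8(91)=112
lo=1(22)+hi=8(91)=113
lo=2(29)+hi=8(91)=120
lo=3(38)+hi=8(91)=129
lo=4(48)+hi=8(91)=139
lo=5(50)+hi=8(91)=141
lo=6(78)+hi=8(91)=169
lo=6(78)+hi=7(82)=160

Yes: 78+82=160


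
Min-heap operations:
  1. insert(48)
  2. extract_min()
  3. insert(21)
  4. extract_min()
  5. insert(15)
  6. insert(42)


insert(48) -> [48]
extract_min()->48, []
insert(21) -> [21]
extract_min()->21, []
insert(15) -> [15]
insert(42) -> [15, 42]

Final heap: [15, 42]


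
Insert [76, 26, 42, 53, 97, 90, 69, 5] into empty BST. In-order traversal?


Insert 76: root
Insert 26: L from 76
Insert 42: L from 76 -> R from 26
Insert 53: L from 76 -> R from 26 -> R from 42
Insert 97: R from 76
Insert 90: R from 76 -> L from 97
Insert 69: L from 76 -> R from 26 -> R from 42 -> R from 53
Insert 5: L from 76 -> L from 26

In-order: [5, 26, 42, 53, 69, 76, 90, 97]


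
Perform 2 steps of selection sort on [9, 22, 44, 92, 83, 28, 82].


Initial: [9, 22, 44, 92, 83, 28, 82]
Step 1: min=9 at 0
  Swap: [9, 22, 44, 92, 83, 28, 82]
Step 2: min=22 at 1
  Swap: [9, 22, 44, 92, 83, 28, 82]

After 2 steps: [9, 22, 44, 92, 83, 28, 82]


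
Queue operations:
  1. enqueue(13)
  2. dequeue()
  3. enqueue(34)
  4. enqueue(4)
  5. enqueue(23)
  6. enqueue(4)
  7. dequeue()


enqueue(13) -> [13]
dequeue()->13, []
enqueue(34) -> [34]
enqueue(4) -> [34, 4]
enqueue(23) -> [34, 4, 23]
enqueue(4) -> [34, 4, 23, 4]
dequeue()->34, [4, 23, 4]

Final queue: [4, 23, 4]


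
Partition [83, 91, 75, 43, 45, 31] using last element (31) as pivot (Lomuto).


Pivot: 31
Place pivot at 0: [31, 91, 75, 43, 45, 83]

Partitioned: [31, 91, 75, 43, 45, 83]


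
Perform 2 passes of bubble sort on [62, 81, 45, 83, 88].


Initial: [62, 81, 45, 83, 88]
Pass 1: [62, 45, 81, 83, 88] (1 swaps)
Pass 2: [45, 62, 81, 83, 88] (1 swaps)

After 2 passes: [45, 62, 81, 83, 88]


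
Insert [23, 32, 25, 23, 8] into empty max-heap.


Insert 23: [23]
Insert 32: [32, 23]
Insert 25: [32, 23, 25]
Insert 23: [32, 23, 25, 23]
Insert 8: [32, 23, 25, 23, 8]

Final heap: [32, 23, 25, 23, 8]


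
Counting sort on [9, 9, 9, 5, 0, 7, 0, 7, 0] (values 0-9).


Input: [9, 9, 9, 5, 0, 7, 0, 7, 0]
Counts: [3, 0, 0, 0, 0, 1, 0, 2, 0, 3]

Sorted: [0, 0, 0, 5, 7, 7, 9, 9, 9]


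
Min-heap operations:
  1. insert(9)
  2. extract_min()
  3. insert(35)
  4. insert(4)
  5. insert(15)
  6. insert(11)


insert(9) -> [9]
extract_min()->9, []
insert(35) -> [35]
insert(4) -> [4, 35]
insert(15) -> [4, 35, 15]
insert(11) -> [4, 11, 15, 35]

Final heap: [4, 11, 15, 35]


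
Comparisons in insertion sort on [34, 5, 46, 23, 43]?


Algorithm: insertion sort
Input: [34, 5, 46, 23, 43]
Sorted: [5, 23, 34, 43, 46]

7


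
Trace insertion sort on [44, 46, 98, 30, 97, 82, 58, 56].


Initial: [44, 46, 98, 30, 97, 82, 58, 56]
Insert 46: [44, 46, 98, 30, 97, 82, 58, 56]
Insert 98: [44, 46, 98, 30, 97, 82, 58, 56]
Insert 30: [30, 44, 46, 98, 97, 82, 58, 56]
Insert 97: [30, 44, 46, 97, 98, 82, 58, 56]
Insert 82: [30, 44, 46, 82, 97, 98, 58, 56]
Insert 58: [30, 44, 46, 58, 82, 97, 98, 56]
Insert 56: [30, 44, 46, 56, 58, 82, 97, 98]

Sorted: [30, 44, 46, 56, 58, 82, 97, 98]


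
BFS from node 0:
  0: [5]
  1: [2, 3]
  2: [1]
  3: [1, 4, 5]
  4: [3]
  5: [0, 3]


Visit 0, enqueue [5]
Visit 5, enqueue [3]
Visit 3, enqueue [1, 4]
Visit 1, enqueue [2]
Visit 4, enqueue []
Visit 2, enqueue []

BFS order: [0, 5, 3, 1, 4, 2]


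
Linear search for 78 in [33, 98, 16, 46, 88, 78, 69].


i=0: 33!=78
i=1: 98!=78
i=2: 16!=78
i=3: 46!=78
i=4: 88!=78
i=5: 78==78 found!

Found at 5, 6 comps


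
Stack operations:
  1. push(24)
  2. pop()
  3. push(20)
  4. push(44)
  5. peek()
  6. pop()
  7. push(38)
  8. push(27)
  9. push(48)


push(24) -> [24]
pop()->24, []
push(20) -> [20]
push(44) -> [20, 44]
peek()->44
pop()->44, [20]
push(38) -> [20, 38]
push(27) -> [20, 38, 27]
push(48) -> [20, 38, 27, 48]

Final stack: [20, 38, 27, 48]


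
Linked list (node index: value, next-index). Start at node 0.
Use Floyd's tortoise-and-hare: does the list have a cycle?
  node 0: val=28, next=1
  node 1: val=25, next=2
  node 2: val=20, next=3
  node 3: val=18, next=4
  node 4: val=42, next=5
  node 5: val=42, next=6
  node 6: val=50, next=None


Floyd's tortoise (slow, +1) and hare (fast, +2):
  init: slow=0, fast=0
  step 1: slow=1, fast=2
  step 2: slow=2, fast=4
  step 3: slow=3, fast=6
  step 4: fast -> None, no cycle

Cycle: no


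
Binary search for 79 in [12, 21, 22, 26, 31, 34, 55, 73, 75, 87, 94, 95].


Step 1: lo=0, hi=11, mid=5, val=34
Step 2: lo=6, hi=11, mid=8, val=75
Step 3: lo=9, hi=11, mid=10, val=94
Step 4: lo=9, hi=9, mid=9, val=87

Not found


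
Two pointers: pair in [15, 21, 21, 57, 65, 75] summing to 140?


lo=0(15)+hi=5(75)=90
lo=1(21)+hi=5(75)=96
lo=2(21)+hi=5(75)=96
lo=3(57)+hi=5(75)=132
lo=4(65)+hi=5(75)=140

Yes: 65+75=140


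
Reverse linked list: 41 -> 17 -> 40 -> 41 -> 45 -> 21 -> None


Step 1: curr=41, set curr.next=prev(None) | reversed so far: 41
Step 2: curr=17, set curr.next=prev(41) | reversed so far: 17 -> 41
Step 3: curr=40, set curr.next=prev(17) | reversed so far: 40 -> 17 -> 41
Step 4: curr=41, set curr.next=prev(40) | reversed so far: 41 -> 40 -> 17 -> 41
Step 5: curr=45, set curr.next=prev(41) | reversed so far: 45 -> 41 -> 40 -> 17 -> 41
Step 6: curr=21, set curr.next=prev(45) | reversed so far: 21 -> 45 -> 41 -> 40 -> 17 -> 41

21 -> 45 -> 41 -> 40 -> 17 -> 41 -> None


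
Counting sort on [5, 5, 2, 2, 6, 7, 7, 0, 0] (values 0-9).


Input: [5, 5, 2, 2, 6, 7, 7, 0, 0]
Counts: [2, 0, 2, 0, 0, 2, 1, 2, 0, 0]

Sorted: [0, 0, 2, 2, 5, 5, 6, 7, 7]


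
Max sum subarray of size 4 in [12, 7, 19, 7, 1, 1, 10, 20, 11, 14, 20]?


[0:4]: 45
[1:5]: 34
[2:6]: 28
[3:7]: 19
[4:8]: 32
[5:9]: 42
[6:10]: 55
[7:11]: 65

Max: 65 at [7:11]


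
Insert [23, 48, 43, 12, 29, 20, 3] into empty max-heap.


Insert 23: [23]
Insert 48: [48, 23]
Insert 43: [48, 23, 43]
Insert 12: [48, 23, 43, 12]
Insert 29: [48, 29, 43, 12, 23]
Insert 20: [48, 29, 43, 12, 23, 20]
Insert 3: [48, 29, 43, 12, 23, 20, 3]

Final heap: [48, 29, 43, 12, 23, 20, 3]
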